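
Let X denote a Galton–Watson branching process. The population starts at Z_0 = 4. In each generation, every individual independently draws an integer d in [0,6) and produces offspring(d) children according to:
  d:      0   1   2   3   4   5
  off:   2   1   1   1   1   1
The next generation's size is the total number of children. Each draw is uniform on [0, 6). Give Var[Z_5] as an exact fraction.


108417155/15116544

Outcome values over d=0..5: [2, 1, 1, 1, 1, 1]
Σy = 7, Σy² = 9, M = 6
μ = 7/6 = 7/6,  σ² = 9/6 − (7/6)² = 5/36
V_0 = 0, E_0 = 4
V_1 = 5/36·E_0 + (7/6)²·V_0 = 5/9;  E_1 = 14/3
V_2 = 5/36·E_1 + (7/6)²·V_1 = 455/324;  E_2 = 49/9
V_3 = 5/36·E_2 + (7/6)²·V_2 = 31115/11664;  E_3 = 343/54
V_4 = 5/36·E_3 + (7/6)²·V_3 = 1895075/419904;  E_4 = 2401/324
V_5 = 5/36·E_4 + (7/6)²·V_4 = 108417155/15116544;  E_5 = 16807/1944


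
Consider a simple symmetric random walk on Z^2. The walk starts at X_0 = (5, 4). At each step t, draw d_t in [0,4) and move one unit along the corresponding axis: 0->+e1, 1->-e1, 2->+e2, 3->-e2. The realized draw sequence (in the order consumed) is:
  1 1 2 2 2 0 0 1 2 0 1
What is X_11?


t=0: X=(5, 4), d=1 → -e1, X_1=(4, 4)
t=1: X=(4, 4), d=1 → -e1, X_2=(3, 4)
t=2: X=(3, 4), d=2 → +e2, X_3=(3, 5)
t=3: X=(3, 5), d=2 → +e2, X_4=(3, 6)
t=4: X=(3, 6), d=2 → +e2, X_5=(3, 7)
t=5: X=(3, 7), d=0 → +e1, X_6=(4, 7)
t=6: X=(4, 7), d=0 → +e1, X_7=(5, 7)
t=7: X=(5, 7), d=1 → -e1, X_8=(4, 7)
t=8: X=(4, 7), d=2 → +e2, X_9=(4, 8)
t=9: X=(4, 8), d=0 → +e1, X_10=(5, 8)
t=10: X=(5, 8), d=1 → -e1, X_11=(4, 8)

(4, 8)


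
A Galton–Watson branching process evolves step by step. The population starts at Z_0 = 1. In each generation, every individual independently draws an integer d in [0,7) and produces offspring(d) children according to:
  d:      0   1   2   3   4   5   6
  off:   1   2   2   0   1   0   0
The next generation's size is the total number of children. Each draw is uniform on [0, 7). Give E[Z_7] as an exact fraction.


Outcome values over d=0..6: [1, 2, 2, 0, 1, 0, 0]
Σy = 6, Σy² = 10, M = 7
μ = 6/7 = 6/7,  σ² = 10/7 − (6/7)² = 34/49
E[Z_0] = 1
E[Z_1] = 6/7·E[Z_0] = 6/7
E[Z_2] = 6/7·E[Z_1] = 36/49
E[Z_3] = 6/7·E[Z_2] = 216/343
E[Z_4] = 6/7·E[Z_3] = 1296/2401
E[Z_5] = 6/7·E[Z_4] = 7776/16807
E[Z_6] = 6/7·E[Z_5] = 46656/117649
E[Z_7] = 6/7·E[Z_6] = 279936/823543

279936/823543


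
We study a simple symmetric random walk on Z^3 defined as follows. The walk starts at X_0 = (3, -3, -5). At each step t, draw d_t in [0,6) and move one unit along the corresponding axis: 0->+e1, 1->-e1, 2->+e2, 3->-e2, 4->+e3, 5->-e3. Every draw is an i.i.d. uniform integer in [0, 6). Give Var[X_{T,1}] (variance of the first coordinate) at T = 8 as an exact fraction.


8/3

Outcome values over d=0..5: [1, -1, 0, 0, 0, 0]
Σy = 0, Σy² = 2, M = 6
μ = 0/6 = 0,  σ² = 2/6 − (0)² = 1/3
Independent increments: Var[X_8] = 8·σ² = 8·(1/3) = 8/3


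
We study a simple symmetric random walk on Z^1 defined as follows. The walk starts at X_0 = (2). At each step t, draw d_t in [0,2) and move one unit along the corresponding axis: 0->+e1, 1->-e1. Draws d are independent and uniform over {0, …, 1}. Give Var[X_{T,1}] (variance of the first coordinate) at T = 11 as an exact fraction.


11

Outcome values over d=0..1: [1, -1]
Σy = 0, Σy² = 2, M = 2
μ = 0/2 = 0,  σ² = 2/2 − (0)² = 1
Independent increments: Var[X_11] = 11·σ² = 11·(1) = 11


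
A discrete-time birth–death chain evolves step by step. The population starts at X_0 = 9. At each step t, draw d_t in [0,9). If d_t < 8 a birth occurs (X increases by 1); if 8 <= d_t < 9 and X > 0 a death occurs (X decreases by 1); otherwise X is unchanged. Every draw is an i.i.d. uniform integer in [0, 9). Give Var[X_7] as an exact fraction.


X can drop by at most 1 per step and X_0 = 9 > T = 7, so X_t >= 9 − t >= 2 > 0 for every t <= 7: the floor at 0 (the 'and X > 0' condition) never binds. Hence X_7 = X_0 + Σ_{t<7} Y_t with i.i.d. increments Y_t = y(d_t) ∈ {+1, −1, 0}.
Outcome values over d=0..8: [1, 1, 1, 1, 1, 1, 1, 1, -1]
Σy = 7, Σy² = 9, M = 9
μ = 7/9 = 7/9,  σ² = 9/9 − (7/9)² = 32/81
Independent increments: Var[X_7] = 7·σ² = 7·(32/81) = 224/81

224/81


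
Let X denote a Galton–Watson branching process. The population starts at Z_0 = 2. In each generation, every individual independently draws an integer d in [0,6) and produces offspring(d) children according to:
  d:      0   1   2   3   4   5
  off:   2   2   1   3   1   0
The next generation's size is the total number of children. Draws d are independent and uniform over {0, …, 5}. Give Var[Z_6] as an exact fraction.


592515/2048

Outcome values over d=0..5: [2, 2, 1, 3, 1, 0]
Σy = 9, Σy² = 19, M = 6
μ = 9/6 = 3/2,  σ² = 19/6 − (3/2)² = 11/12
V_0 = 0, E_0 = 2
V_1 = 11/12·E_0 + (3/2)²·V_0 = 11/6;  E_1 = 3
V_2 = 11/12·E_1 + (3/2)²·V_1 = 55/8;  E_2 = 9/2
V_3 = 11/12·E_2 + (3/2)²·V_2 = 627/32;  E_3 = 27/4
V_4 = 11/12·E_3 + (3/2)²·V_3 = 6435/128;  E_4 = 81/8
V_5 = 11/12·E_4 + (3/2)²·V_4 = 62667/512;  E_5 = 243/16
V_6 = 11/12·E_5 + (3/2)²·V_5 = 592515/2048;  E_6 = 729/32


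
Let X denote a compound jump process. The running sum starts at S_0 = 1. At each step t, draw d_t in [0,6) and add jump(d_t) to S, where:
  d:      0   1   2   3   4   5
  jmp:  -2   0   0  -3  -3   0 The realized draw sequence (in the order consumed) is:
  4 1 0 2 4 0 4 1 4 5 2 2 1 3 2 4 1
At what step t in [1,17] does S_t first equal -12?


7

t=0: S=1, d=4, jump=-3, S_1=-2
t=1: S=-2, d=1, jump=0, S_2=-2
t=2: S=-2, d=0, jump=-2, S_3=-4
t=3: S=-4, d=2, jump=0, S_4=-4
t=4: S=-4, d=4, jump=-3, S_5=-7
t=5: S=-7, d=0, jump=-2, S_6=-9
t=6: S=-9, d=4, jump=-3, S_7=-12
t=7: S=-12, d=1, jump=0, S_8=-12
t=8: S=-12, d=4, jump=-3, S_9=-15
t=9: S=-15, d=5, jump=0, S_10=-15
t=10: S=-15, d=2, jump=0, S_11=-15
t=11: S=-15, d=2, jump=0, S_12=-15
t=12: S=-15, d=1, jump=0, S_13=-15
t=13: S=-15, d=3, jump=-3, S_14=-18
t=14: S=-18, d=2, jump=0, S_15=-18
t=15: S=-18, d=4, jump=-3, S_16=-21
t=16: S=-21, d=1, jump=0, S_17=-21


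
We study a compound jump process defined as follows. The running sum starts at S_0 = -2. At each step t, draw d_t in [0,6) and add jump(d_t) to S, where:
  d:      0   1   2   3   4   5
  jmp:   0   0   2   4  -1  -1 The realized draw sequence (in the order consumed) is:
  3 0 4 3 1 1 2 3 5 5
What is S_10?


9

t=0: S=-2, d=3, jump=4, S_1=2
t=1: S=2, d=0, jump=0, S_2=2
t=2: S=2, d=4, jump=-1, S_3=1
t=3: S=1, d=3, jump=4, S_4=5
t=4: S=5, d=1, jump=0, S_5=5
t=5: S=5, d=1, jump=0, S_6=5
t=6: S=5, d=2, jump=2, S_7=7
t=7: S=7, d=3, jump=4, S_8=11
t=8: S=11, d=5, jump=-1, S_9=10
t=9: S=10, d=5, jump=-1, S_10=9


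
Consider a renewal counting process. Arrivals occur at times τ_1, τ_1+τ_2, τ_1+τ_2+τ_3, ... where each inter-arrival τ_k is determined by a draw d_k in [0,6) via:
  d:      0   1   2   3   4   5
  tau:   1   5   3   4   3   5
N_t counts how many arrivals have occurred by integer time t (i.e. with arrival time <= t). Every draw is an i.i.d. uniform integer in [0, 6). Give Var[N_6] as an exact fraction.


Inter-arrival values over d=0..5: [1, 5, 3, 4, 3, 5]
Each d has probability 1/6, so the pmf of τ is: f(1) = 1/6, f(3) = 1/3, f(4) = 1/6, f(5) = 1/3
Let p_n(j) = P(N_n = j), with p_0 = [1]. Condition on τ_1: p_n(0) = P(τ > n), and for j >= 1, p_n(j) = Σ_{k<=n} f(k)·p_{n−k}(j−1)
p_1 = [5/6, 1/6]  (j = 0..1)
p_2 = [5/6, 5/36, 1/36]  (j = 0..2)
p_3 = [1/2, 17/36, 5/216, 1/216]  (j = 0..3)
p_4 = [1/3, 19/36, 29/216, 5/1296, 1/1296]  (j = 0..4)
p_5 = [0, 29/36, 35/216, 41/1296, 5/7776, 1/7776]  (j = 0..5)
p_6 = [0, 7/12, 10/27, 17/432, 53/7776, 5/46656, 1/46656]  (j = 0..6)
E[N_6] = Σ j·p_6(j) = 68587/46656;  E[N_6²] = Σ j²·p_6(j) = 118109/46656
Var[N_6] = 118109/46656 − (68587/46656)² = 806316935/2176782336

806316935/2176782336


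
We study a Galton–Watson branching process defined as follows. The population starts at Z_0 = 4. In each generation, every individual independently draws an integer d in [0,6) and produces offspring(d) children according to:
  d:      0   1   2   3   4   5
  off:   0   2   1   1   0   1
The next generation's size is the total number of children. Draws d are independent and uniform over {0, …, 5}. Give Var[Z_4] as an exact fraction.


Outcome values over d=0..5: [0, 2, 1, 1, 0, 1]
Σy = 5, Σy² = 7, M = 6
μ = 5/6 = 5/6,  σ² = 7/6 − (5/6)² = 17/36
V_0 = 0, E_0 = 4
V_1 = 17/36·E_0 + (5/6)²·V_0 = 17/9;  E_1 = 10/3
V_2 = 17/36·E_1 + (5/6)²·V_1 = 935/324;  E_2 = 25/9
V_3 = 17/36·E_2 + (5/6)²·V_2 = 38675/11664;  E_3 = 125/54
V_4 = 17/36·E_3 + (5/6)²·V_3 = 1425875/419904;  E_4 = 625/324

1425875/419904


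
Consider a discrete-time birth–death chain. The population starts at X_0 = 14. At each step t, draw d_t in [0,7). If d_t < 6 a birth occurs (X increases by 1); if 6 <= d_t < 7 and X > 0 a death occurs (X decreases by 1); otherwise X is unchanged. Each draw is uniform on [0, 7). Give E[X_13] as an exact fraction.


163/7

X can drop by at most 1 per step and X_0 = 14 > T = 13, so X_t >= 14 − t >= 1 > 0 for every t <= 13: the floor at 0 (the 'and X > 0' condition) never binds. Hence X_13 = X_0 + Σ_{t<13} Y_t with i.i.d. increments Y_t = y(d_t) ∈ {+1, −1, 0}.
Outcome values over d=0..6: [1, 1, 1, 1, 1, 1, -1]
Σy = 5, Σy² = 7, M = 7
μ = 5/7 = 5/7,  σ² = 7/7 − (5/7)² = 24/49
E[X_13] = 14 + 13·(5/7) = 163/7


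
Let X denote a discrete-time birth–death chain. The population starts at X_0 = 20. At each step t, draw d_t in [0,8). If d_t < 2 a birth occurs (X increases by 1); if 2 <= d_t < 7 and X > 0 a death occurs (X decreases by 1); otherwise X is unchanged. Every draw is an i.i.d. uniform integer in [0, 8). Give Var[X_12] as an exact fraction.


X can drop by at most 1 per step and X_0 = 20 > T = 12, so X_t >= 20 − t >= 8 > 0 for every t <= 12: the floor at 0 (the 'and X > 0' condition) never binds. Hence X_12 = X_0 + Σ_{t<12} Y_t with i.i.d. increments Y_t = y(d_t) ∈ {+1, −1, 0}.
Outcome values over d=0..7: [1, 1, -1, -1, -1, -1, -1, 0]
Σy = -3, Σy² = 7, M = 8
μ = -3/8 = -3/8,  σ² = 7/8 − (-3/8)² = 47/64
Independent increments: Var[X_12] = 12·σ² = 12·(47/64) = 141/16

141/16


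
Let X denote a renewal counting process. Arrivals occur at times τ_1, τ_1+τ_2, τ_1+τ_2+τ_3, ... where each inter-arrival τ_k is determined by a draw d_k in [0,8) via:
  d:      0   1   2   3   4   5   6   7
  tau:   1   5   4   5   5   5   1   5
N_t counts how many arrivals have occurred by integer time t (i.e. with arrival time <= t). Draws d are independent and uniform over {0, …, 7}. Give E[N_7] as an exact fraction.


26325/16384

Inter-arrival values over d=0..7: [1, 5, 4, 5, 5, 5, 1, 5]
Each d has probability 1/8, so the pmf of τ is: f(1) = 1/4, f(4) = 1/8, f(5) = 5/8
Renewal equation for m(n) = E[N_n]: condition on τ_1 = k (if k <= n, one arrival plus a fresh copy on the remaining n−k steps): m(n) = F(n) + Σ_{k<=n} f(k)·m(n−k), where F(n) = P(τ <= n) and m(0) = 0
m(1) = F(1) = 1/4
m(2) = F(2) + f(1)·m(1) = 1/4 + 1/4·1/4 = 5/16
m(3) = F(3) + f(1)·m(2) = 1/4 + 1/4·5/16 = 21/64
m(4) = F(4) + f(1)·m(3) = 3/8 + 1/4·21/64 = 117/256
m(5) = F(5) + f(1)·m(4) + f(4)·m(1) = 1 + 1/4·117/256 + 1/8·1/4 = 1173/1024
m(6) = F(6) + f(1)·m(5) + f(4)·m(2) + f(5)·m(1) = 1 + 1/4·1173/1024 + 1/8·5/16 + 5/8·1/4 = 6069/4096
m(7) = F(7) + f(1)·m(6) + f(4)·m(3) + f(5)·m(2) = 1 + 1/4·6069/4096 + 1/8·21/64 + 5/8·5/16 = 26325/16384
E[N_7] = m(7) = 26325/16384


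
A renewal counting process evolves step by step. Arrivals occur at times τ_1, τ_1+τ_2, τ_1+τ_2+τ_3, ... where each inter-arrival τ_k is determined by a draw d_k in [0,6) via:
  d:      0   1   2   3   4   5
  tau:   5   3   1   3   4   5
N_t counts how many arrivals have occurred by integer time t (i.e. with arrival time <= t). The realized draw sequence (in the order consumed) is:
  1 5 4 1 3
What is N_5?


draw d_1=1: τ_1=3, arrival time A_1=3
draw d_2=5: τ_2=5, arrival time A_2=8
draw d_3=4: τ_3=4, arrival time A_3=12
draw d_4=1: τ_4=3, arrival time A_4=15
draw d_5=3: τ_5=3, arrival time A_5=18
N_t over t=0..5: 0:0 1:0 2:0 3:1 4:1 5:1

1


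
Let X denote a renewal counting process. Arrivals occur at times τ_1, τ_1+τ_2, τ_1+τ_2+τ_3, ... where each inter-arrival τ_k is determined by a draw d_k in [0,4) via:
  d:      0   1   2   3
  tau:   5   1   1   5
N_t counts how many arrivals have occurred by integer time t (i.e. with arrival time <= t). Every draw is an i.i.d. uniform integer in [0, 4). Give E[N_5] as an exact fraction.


47/32

Inter-arrival values over d=0..3: [5, 1, 1, 5]
Each d has probability 1/4, so the pmf of τ is: f(1) = 1/2, f(5) = 1/2
Renewal equation for m(n) = E[N_n]: condition on τ_1 = k (if k <= n, one arrival plus a fresh copy on the remaining n−k steps): m(n) = F(n) + Σ_{k<=n} f(k)·m(n−k), where F(n) = P(τ <= n) and m(0) = 0
m(1) = F(1) = 1/2
m(2) = F(2) + f(1)·m(1) = 1/2 + 1/2·1/2 = 3/4
m(3) = F(3) + f(1)·m(2) = 1/2 + 1/2·3/4 = 7/8
m(4) = F(4) + f(1)·m(3) = 1/2 + 1/2·7/8 = 15/16
m(5) = F(5) + f(1)·m(4) = 1 + 1/2·15/16 = 47/32
E[N_5] = m(5) = 47/32


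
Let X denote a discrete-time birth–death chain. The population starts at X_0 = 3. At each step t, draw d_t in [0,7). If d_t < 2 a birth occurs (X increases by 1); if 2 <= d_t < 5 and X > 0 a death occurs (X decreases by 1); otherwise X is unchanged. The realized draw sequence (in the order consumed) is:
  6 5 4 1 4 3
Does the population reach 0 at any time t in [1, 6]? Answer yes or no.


t=0: X=3, d=6 → hold, X_1=3
t=1: X=3, d=5 → hold, X_2=3
t=2: X=3, d=4 → death, X_3=2
t=3: X=2, d=1 → birth, X_4=3
t=4: X=3, d=4 → death, X_5=2
t=5: X=2, d=3 → death, X_6=1

no


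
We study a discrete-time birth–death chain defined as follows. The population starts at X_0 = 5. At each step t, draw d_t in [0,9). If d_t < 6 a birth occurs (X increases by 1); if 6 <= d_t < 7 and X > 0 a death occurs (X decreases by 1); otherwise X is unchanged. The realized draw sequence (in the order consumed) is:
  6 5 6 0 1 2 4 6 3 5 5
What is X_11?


t=0: X=5, d=6 → death, X_1=4
t=1: X=4, d=5 → birth, X_2=5
t=2: X=5, d=6 → death, X_3=4
t=3: X=4, d=0 → birth, X_4=5
t=4: X=5, d=1 → birth, X_5=6
t=5: X=6, d=2 → birth, X_6=7
t=6: X=7, d=4 → birth, X_7=8
t=7: X=8, d=6 → death, X_8=7
t=8: X=7, d=3 → birth, X_9=8
t=9: X=8, d=5 → birth, X_10=9
t=10: X=9, d=5 → birth, X_11=10

10


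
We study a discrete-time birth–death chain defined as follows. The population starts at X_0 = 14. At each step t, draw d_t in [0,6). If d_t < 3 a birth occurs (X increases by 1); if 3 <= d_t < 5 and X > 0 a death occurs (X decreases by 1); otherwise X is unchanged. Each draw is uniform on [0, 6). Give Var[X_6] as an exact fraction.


X can drop by at most 1 per step and X_0 = 14 > T = 6, so X_t >= 14 − t >= 8 > 0 for every t <= 6: the floor at 0 (the 'and X > 0' condition) never binds. Hence X_6 = X_0 + Σ_{t<6} Y_t with i.i.d. increments Y_t = y(d_t) ∈ {+1, −1, 0}.
Outcome values over d=0..5: [1, 1, 1, -1, -1, 0]
Σy = 1, Σy² = 5, M = 6
μ = 1/6 = 1/6,  σ² = 5/6 − (1/6)² = 29/36
Independent increments: Var[X_6] = 6·σ² = 6·(29/36) = 29/6

29/6


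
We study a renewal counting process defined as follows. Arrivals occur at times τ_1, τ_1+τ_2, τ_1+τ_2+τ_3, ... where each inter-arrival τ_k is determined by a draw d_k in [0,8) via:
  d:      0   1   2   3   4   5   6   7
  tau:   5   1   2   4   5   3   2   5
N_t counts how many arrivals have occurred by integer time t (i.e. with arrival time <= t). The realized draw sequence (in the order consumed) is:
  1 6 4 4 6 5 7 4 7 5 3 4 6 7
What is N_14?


4

draw d_1=1: τ_1=1, arrival time A_1=1
draw d_2=6: τ_2=2, arrival time A_2=3
draw d_3=4: τ_3=5, arrival time A_3=8
draw d_4=4: τ_4=5, arrival time A_4=13
draw d_5=6: τ_5=2, arrival time A_5=15
draw d_6=5: τ_6=3, arrival time A_6=18
draw d_7=7: τ_7=5, arrival time A_7=23
draw d_8=4: τ_8=5, arrival time A_8=28
draw d_9=7: τ_9=5, arrival time A_9=33
draw d_10=5: τ_10=3, arrival time A_10=36
draw d_11=3: τ_11=4, arrival time A_11=40
draw d_12=4: τ_12=5, arrival time A_12=45
draw d_13=6: τ_13=2, arrival time A_13=47
draw d_14=7: τ_14=5, arrival time A_14=52
N_t over t=0..14: 0:0 1:1 2:1 3:2 4:2 5:2 6:2 7:2 8:3 9:3 10:3 11:3 12:3 13:4 14:4


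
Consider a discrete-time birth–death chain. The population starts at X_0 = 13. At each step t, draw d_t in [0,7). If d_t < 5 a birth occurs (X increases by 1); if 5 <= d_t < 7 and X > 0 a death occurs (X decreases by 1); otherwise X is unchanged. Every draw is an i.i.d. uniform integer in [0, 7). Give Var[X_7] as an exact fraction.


40/7

X can drop by at most 1 per step and X_0 = 13 > T = 7, so X_t >= 13 − t >= 6 > 0 for every t <= 7: the floor at 0 (the 'and X > 0' condition) never binds. Hence X_7 = X_0 + Σ_{t<7} Y_t with i.i.d. increments Y_t = y(d_t) ∈ {+1, −1, 0}.
Outcome values over d=0..6: [1, 1, 1, 1, 1, -1, -1]
Σy = 3, Σy² = 7, M = 7
μ = 3/7 = 3/7,  σ² = 7/7 − (3/7)² = 40/49
Independent increments: Var[X_7] = 7·σ² = 7·(40/49) = 40/7


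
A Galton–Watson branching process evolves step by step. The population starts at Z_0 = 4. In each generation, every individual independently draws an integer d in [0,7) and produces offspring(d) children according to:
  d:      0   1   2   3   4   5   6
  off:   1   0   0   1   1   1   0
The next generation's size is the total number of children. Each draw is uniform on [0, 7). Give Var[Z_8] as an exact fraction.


1494028124160/33232930569601

Outcome values over d=0..6: [1, 0, 0, 1, 1, 1, 0]
Σy = 4, Σy² = 4, M = 7
μ = 4/7 = 4/7,  σ² = 4/7 − (4/7)² = 12/49
V_0 = 0, E_0 = 4
V_1 = 12/49·E_0 + (4/7)²·V_0 = 48/49;  E_1 = 16/7
V_2 = 12/49·E_1 + (4/7)²·V_1 = 2112/2401;  E_2 = 64/49
V_3 = 12/49·E_2 + (4/7)²·V_2 = 71424/117649;  E_3 = 256/343
V_4 = 12/49·E_3 + (4/7)²·V_3 = 2196480/5764801;  E_4 = 1024/2401
V_5 = 12/49·E_4 + (4/7)²·V_4 = 64647168/282475249;  E_5 = 4096/16807
V_6 = 12/49·E_5 + (4/7)²·V_5 = 1860452352/13841287201;  E_6 = 16384/117649
V_7 = 12/49·E_6 + (4/7)²·V_6 = 52897972224/678223072849;  E_7 = 65536/823543
V_8 = 12/49·E_7 + (4/7)²·V_7 = 1494028124160/33232930569601;  E_8 = 262144/5764801


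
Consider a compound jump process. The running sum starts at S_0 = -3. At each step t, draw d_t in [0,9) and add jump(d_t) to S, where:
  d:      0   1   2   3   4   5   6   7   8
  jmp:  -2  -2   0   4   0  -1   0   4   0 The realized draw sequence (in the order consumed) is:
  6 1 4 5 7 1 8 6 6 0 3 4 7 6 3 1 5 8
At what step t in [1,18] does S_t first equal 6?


t=0: S=-3, d=6, jump=0, S_1=-3
t=1: S=-3, d=1, jump=-2, S_2=-5
t=2: S=-5, d=4, jump=0, S_3=-5
t=3: S=-5, d=5, jump=-1, S_4=-6
t=4: S=-6, d=7, jump=4, S_5=-2
t=5: S=-2, d=1, jump=-2, S_6=-4
t=6: S=-4, d=8, jump=0, S_7=-4
t=7: S=-4, d=6, jump=0, S_8=-4
t=8: S=-4, d=6, jump=0, S_9=-4
t=9: S=-4, d=0, jump=-2, S_10=-6
t=10: S=-6, d=3, jump=4, S_11=-2
t=11: S=-2, d=4, jump=0, S_12=-2
t=12: S=-2, d=7, jump=4, S_13=2
t=13: S=2, d=6, jump=0, S_14=2
t=14: S=2, d=3, jump=4, S_15=6
t=15: S=6, d=1, jump=-2, S_16=4
t=16: S=4, d=5, jump=-1, S_17=3
t=17: S=3, d=8, jump=0, S_18=3

15


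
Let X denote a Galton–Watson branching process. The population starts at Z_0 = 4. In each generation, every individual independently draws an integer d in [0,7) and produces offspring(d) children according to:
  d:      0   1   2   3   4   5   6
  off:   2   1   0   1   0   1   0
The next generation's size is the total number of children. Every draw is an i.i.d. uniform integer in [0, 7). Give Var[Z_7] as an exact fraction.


559063500000/678223072849

Outcome values over d=0..6: [2, 1, 0, 1, 0, 1, 0]
Σy = 5, Σy² = 7, M = 7
μ = 5/7 = 5/7,  σ² = 7/7 − (5/7)² = 24/49
V_0 = 0, E_0 = 4
V_1 = 24/49·E_0 + (5/7)²·V_0 = 96/49;  E_1 = 20/7
V_2 = 24/49·E_1 + (5/7)²·V_1 = 5760/2401;  E_2 = 100/49
V_3 = 24/49·E_2 + (5/7)²·V_2 = 261600/117649;  E_3 = 500/343
V_4 = 24/49·E_3 + (5/7)²·V_3 = 10656000/5764801;  E_4 = 2500/2401
V_5 = 24/49·E_4 + (5/7)²·V_4 = 410460000/282475249;  E_5 = 12500/16807
V_6 = 24/49·E_5 + (5/7)²·V_5 = 15303600000/13841287201;  E_6 = 62500/117649
V_7 = 24/49·E_6 + (5/7)²·V_6 = 559063500000/678223072849;  E_7 = 312500/823543


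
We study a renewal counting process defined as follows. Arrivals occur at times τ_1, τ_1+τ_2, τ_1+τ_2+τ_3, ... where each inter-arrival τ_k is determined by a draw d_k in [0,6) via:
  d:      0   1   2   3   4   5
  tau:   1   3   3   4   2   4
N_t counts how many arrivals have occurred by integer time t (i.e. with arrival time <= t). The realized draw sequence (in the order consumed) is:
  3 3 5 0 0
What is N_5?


1

draw d_1=3: τ_1=4, arrival time A_1=4
draw d_2=3: τ_2=4, arrival time A_2=8
draw d_3=5: τ_3=4, arrival time A_3=12
draw d_4=0: τ_4=1, arrival time A_4=13
draw d_5=0: τ_5=1, arrival time A_5=14
N_t over t=0..5: 0:0 1:0 2:0 3:0 4:1 5:1


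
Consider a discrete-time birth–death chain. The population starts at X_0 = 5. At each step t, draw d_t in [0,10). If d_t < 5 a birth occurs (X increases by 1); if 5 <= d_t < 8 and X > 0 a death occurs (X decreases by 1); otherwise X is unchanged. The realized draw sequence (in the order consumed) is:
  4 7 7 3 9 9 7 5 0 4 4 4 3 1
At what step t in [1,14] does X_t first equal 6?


1

t=0: X=5, d=4 → birth, X_1=6
t=1: X=6, d=7 → death, X_2=5
t=2: X=5, d=7 → death, X_3=4
t=3: X=4, d=3 → birth, X_4=5
t=4: X=5, d=9 → hold, X_5=5
t=5: X=5, d=9 → hold, X_6=5
t=6: X=5, d=7 → death, X_7=4
t=7: X=4, d=5 → death, X_8=3
t=8: X=3, d=0 → birth, X_9=4
t=9: X=4, d=4 → birth, X_10=5
t=10: X=5, d=4 → birth, X_11=6
t=11: X=6, d=4 → birth, X_12=7
t=12: X=7, d=3 → birth, X_13=8
t=13: X=8, d=1 → birth, X_14=9


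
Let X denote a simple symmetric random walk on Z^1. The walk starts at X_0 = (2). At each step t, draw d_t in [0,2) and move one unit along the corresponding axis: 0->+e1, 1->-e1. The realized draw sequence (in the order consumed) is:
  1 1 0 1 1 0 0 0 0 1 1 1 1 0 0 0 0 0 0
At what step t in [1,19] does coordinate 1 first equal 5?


19

t=0: X=(2), d=1 → -e1, X_1=(1)
t=1: X=(1), d=1 → -e1, X_2=(0)
t=2: X=(0), d=0 → +e1, X_3=(1)
t=3: X=(1), d=1 → -e1, X_4=(0)
t=4: X=(0), d=1 → -e1, X_5=(-1)
t=5: X=(-1), d=0 → +e1, X_6=(0)
t=6: X=(0), d=0 → +e1, X_7=(1)
t=7: X=(1), d=0 → +e1, X_8=(2)
t=8: X=(2), d=0 → +e1, X_9=(3)
t=9: X=(3), d=1 → -e1, X_10=(2)
t=10: X=(2), d=1 → -e1, X_11=(1)
t=11: X=(1), d=1 → -e1, X_12=(0)
t=12: X=(0), d=1 → -e1, X_13=(-1)
t=13: X=(-1), d=0 → +e1, X_14=(0)
t=14: X=(0), d=0 → +e1, X_15=(1)
t=15: X=(1), d=0 → +e1, X_16=(2)
t=16: X=(2), d=0 → +e1, X_17=(3)
t=17: X=(3), d=0 → +e1, X_18=(4)
t=18: X=(4), d=0 → +e1, X_19=(5)


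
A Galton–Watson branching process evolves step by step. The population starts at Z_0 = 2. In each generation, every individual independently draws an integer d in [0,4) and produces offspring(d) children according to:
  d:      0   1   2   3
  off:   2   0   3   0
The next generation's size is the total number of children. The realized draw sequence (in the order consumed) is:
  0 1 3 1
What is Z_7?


0

gen 0: Z_0=2, draws=[0, 1], offspring=[2, 0], Z_1=2
gen 1: Z_1=2, draws=[3, 1], offspring=[0, 0], Z_2=0
gen 2: Z_2=0, draws=[], offspring=[], Z_3=0
gen 3: Z_3=0, draws=[], offspring=[], Z_4=0
gen 4: Z_4=0, draws=[], offspring=[], Z_5=0
gen 5: Z_5=0, draws=[], offspring=[], Z_6=0
gen 6: Z_6=0, draws=[], offspring=[], Z_7=0


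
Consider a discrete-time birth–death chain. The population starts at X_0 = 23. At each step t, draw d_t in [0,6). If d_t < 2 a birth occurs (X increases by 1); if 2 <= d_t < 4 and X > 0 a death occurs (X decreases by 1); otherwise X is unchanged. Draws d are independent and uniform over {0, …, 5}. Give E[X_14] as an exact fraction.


X can drop by at most 1 per step and X_0 = 23 > T = 14, so X_t >= 23 − t >= 9 > 0 for every t <= 14: the floor at 0 (the 'and X > 0' condition) never binds. Hence X_14 = X_0 + Σ_{t<14} Y_t with i.i.d. increments Y_t = y(d_t) ∈ {+1, −1, 0}.
Outcome values over d=0..5: [1, 1, -1, -1, 0, 0]
Σy = 0, Σy² = 4, M = 6
μ = 0/6 = 0,  σ² = 4/6 − (0)² = 2/3
E[X_14] = 23 + 14·(0) = 23

23


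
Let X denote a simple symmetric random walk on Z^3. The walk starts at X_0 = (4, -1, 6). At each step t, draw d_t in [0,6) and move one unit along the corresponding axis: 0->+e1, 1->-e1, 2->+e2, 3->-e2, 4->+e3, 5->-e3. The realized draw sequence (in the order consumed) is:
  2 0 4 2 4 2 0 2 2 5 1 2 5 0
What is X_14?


t=0: X=(4, -1, 6), d=2 → +e2, X_1=(4, 0, 6)
t=1: X=(4, 0, 6), d=0 → +e1, X_2=(5, 0, 6)
t=2: X=(5, 0, 6), d=4 → +e3, X_3=(5, 0, 7)
t=3: X=(5, 0, 7), d=2 → +e2, X_4=(5, 1, 7)
t=4: X=(5, 1, 7), d=4 → +e3, X_5=(5, 1, 8)
t=5: X=(5, 1, 8), d=2 → +e2, X_6=(5, 2, 8)
t=6: X=(5, 2, 8), d=0 → +e1, X_7=(6, 2, 8)
t=7: X=(6, 2, 8), d=2 → +e2, X_8=(6, 3, 8)
t=8: X=(6, 3, 8), d=2 → +e2, X_9=(6, 4, 8)
t=9: X=(6, 4, 8), d=5 → -e3, X_10=(6, 4, 7)
t=10: X=(6, 4, 7), d=1 → -e1, X_11=(5, 4, 7)
t=11: X=(5, 4, 7), d=2 → +e2, X_12=(5, 5, 7)
t=12: X=(5, 5, 7), d=5 → -e3, X_13=(5, 5, 6)
t=13: X=(5, 5, 6), d=0 → +e1, X_14=(6, 5, 6)

(6, 5, 6)


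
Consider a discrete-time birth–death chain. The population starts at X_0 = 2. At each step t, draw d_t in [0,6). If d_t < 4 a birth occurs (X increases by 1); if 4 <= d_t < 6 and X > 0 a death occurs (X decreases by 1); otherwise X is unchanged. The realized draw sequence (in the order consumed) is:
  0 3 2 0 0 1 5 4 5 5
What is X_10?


4

t=0: X=2, d=0 → birth, X_1=3
t=1: X=3, d=3 → birth, X_2=4
t=2: X=4, d=2 → birth, X_3=5
t=3: X=5, d=0 → birth, X_4=6
t=4: X=6, d=0 → birth, X_5=7
t=5: X=7, d=1 → birth, X_6=8
t=6: X=8, d=5 → death, X_7=7
t=7: X=7, d=4 → death, X_8=6
t=8: X=6, d=5 → death, X_9=5
t=9: X=5, d=5 → death, X_10=4


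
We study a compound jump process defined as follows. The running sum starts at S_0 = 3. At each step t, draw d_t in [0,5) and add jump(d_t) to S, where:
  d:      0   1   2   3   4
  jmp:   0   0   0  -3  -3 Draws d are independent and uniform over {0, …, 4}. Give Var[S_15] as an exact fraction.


Outcome values over d=0..4: [0, 0, 0, -3, -3]
Σy = -6, Σy² = 18, M = 5
μ = -6/5 = -6/5,  σ² = 18/5 − (-6/5)² = 54/25
Independent increments: Var[S_15] = 15·σ² = 15·(54/25) = 162/5

162/5


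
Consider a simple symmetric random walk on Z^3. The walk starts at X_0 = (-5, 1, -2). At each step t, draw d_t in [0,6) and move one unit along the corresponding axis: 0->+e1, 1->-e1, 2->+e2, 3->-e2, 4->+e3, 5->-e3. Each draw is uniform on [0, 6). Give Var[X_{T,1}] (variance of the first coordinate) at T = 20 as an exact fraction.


20/3

Outcome values over d=0..5: [1, -1, 0, 0, 0, 0]
Σy = 0, Σy² = 2, M = 6
μ = 0/6 = 0,  σ² = 2/6 − (0)² = 1/3
Independent increments: Var[X_20] = 20·σ² = 20·(1/3) = 20/3


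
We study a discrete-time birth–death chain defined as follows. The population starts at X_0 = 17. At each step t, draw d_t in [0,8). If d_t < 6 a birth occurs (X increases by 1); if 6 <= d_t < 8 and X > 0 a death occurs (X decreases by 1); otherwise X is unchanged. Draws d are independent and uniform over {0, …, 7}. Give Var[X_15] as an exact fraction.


X can drop by at most 1 per step and X_0 = 17 > T = 15, so X_t >= 17 − t >= 2 > 0 for every t <= 15: the floor at 0 (the 'and X > 0' condition) never binds. Hence X_15 = X_0 + Σ_{t<15} Y_t with i.i.d. increments Y_t = y(d_t) ∈ {+1, −1, 0}.
Outcome values over d=0..7: [1, 1, 1, 1, 1, 1, -1, -1]
Σy = 4, Σy² = 8, M = 8
μ = 4/8 = 1/2,  σ² = 8/8 − (1/2)² = 3/4
Independent increments: Var[X_15] = 15·σ² = 15·(3/4) = 45/4

45/4


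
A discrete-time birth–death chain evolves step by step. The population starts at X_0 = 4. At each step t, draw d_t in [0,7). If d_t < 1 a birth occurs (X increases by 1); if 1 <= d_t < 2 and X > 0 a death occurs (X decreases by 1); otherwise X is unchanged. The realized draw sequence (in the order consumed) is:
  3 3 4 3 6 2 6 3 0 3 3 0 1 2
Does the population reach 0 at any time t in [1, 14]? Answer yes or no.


no

t=0: X=4, d=3 → hold, X_1=4
t=1: X=4, d=3 → hold, X_2=4
t=2: X=4, d=4 → hold, X_3=4
t=3: X=4, d=3 → hold, X_4=4
t=4: X=4, d=6 → hold, X_5=4
t=5: X=4, d=2 → hold, X_6=4
t=6: X=4, d=6 → hold, X_7=4
t=7: X=4, d=3 → hold, X_8=4
t=8: X=4, d=0 → birth, X_9=5
t=9: X=5, d=3 → hold, X_10=5
t=10: X=5, d=3 → hold, X_11=5
t=11: X=5, d=0 → birth, X_12=6
t=12: X=6, d=1 → death, X_13=5
t=13: X=5, d=2 → hold, X_14=5


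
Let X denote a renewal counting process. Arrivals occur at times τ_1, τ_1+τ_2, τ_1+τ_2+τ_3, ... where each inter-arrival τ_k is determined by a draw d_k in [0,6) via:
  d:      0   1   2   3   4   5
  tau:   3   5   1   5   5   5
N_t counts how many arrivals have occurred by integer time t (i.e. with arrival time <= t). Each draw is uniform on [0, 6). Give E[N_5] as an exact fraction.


Inter-arrival values over d=0..5: [3, 5, 1, 5, 5, 5]
Each d has probability 1/6, so the pmf of τ is: f(1) = 1/6, f(3) = 1/6, f(5) = 2/3
Renewal equation for m(n) = E[N_n]: condition on τ_1 = k (if k <= n, one arrival plus a fresh copy on the remaining n−k steps): m(n) = F(n) + Σ_{k<=n} f(k)·m(n−k), where F(n) = P(τ <= n) and m(0) = 0
m(1) = F(1) = 1/6
m(2) = F(2) + f(1)·m(1) = 1/6 + 1/6·1/6 = 7/36
m(3) = F(3) + f(1)·m(2) = 1/3 + 1/6·7/36 = 79/216
m(4) = F(4) + f(1)·m(3) + f(3)·m(1) = 1/3 + 1/6·79/216 + 1/6·1/6 = 547/1296
m(5) = F(5) + f(1)·m(4) + f(3)·m(2) = 1 + 1/6·547/1296 + 1/6·7/36 = 8575/7776
E[N_5] = m(5) = 8575/7776

8575/7776


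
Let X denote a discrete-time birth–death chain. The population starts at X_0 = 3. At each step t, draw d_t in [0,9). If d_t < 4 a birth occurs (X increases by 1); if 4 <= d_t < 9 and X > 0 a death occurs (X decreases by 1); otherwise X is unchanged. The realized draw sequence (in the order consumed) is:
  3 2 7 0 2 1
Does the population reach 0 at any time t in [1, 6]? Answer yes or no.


no

t=0: X=3, d=3 → birth, X_1=4
t=1: X=4, d=2 → birth, X_2=5
t=2: X=5, d=7 → death, X_3=4
t=3: X=4, d=0 → birth, X_4=5
t=4: X=5, d=2 → birth, X_5=6
t=5: X=6, d=1 → birth, X_6=7


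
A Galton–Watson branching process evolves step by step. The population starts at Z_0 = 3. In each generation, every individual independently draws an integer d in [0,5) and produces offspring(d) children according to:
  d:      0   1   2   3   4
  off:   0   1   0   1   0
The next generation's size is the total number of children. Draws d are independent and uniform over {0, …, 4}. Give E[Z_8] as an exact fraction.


768/390625

Outcome values over d=0..4: [0, 1, 0, 1, 0]
Σy = 2, Σy² = 2, M = 5
μ = 2/5 = 2/5,  σ² = 2/5 − (2/5)² = 6/25
E[Z_0] = 3
E[Z_1] = 2/5·E[Z_0] = 6/5
E[Z_2] = 2/5·E[Z_1] = 12/25
E[Z_3] = 2/5·E[Z_2] = 24/125
E[Z_4] = 2/5·E[Z_3] = 48/625
E[Z_5] = 2/5·E[Z_4] = 96/3125
E[Z_6] = 2/5·E[Z_5] = 192/15625
E[Z_7] = 2/5·E[Z_6] = 384/78125
E[Z_8] = 2/5·E[Z_7] = 768/390625


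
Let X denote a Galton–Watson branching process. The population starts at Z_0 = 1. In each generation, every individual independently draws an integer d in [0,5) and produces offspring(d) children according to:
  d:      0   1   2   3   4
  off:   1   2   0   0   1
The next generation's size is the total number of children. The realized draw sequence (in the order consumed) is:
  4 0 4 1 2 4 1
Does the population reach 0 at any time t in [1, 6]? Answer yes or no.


no

gen 0: Z_0=1, draws=[4], offspring=[1], Z_1=1
gen 1: Z_1=1, draws=[0], offspring=[1], Z_2=1
gen 2: Z_2=1, draws=[4], offspring=[1], Z_3=1
gen 3: Z_3=1, draws=[1], offspring=[2], Z_4=2
gen 4: Z_4=2, draws=[2, 4], offspring=[0, 1], Z_5=1
gen 5: Z_5=1, draws=[1], offspring=[2], Z_6=2


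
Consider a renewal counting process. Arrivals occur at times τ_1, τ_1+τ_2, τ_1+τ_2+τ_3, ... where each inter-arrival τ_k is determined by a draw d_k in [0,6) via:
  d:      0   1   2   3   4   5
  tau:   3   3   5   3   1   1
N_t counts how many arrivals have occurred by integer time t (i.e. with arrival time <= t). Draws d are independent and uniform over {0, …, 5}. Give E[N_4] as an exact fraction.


Inter-arrival values over d=0..5: [3, 3, 5, 3, 1, 1]
Each d has probability 1/6, so the pmf of τ is: f(1) = 1/3, f(3) = 1/2, f(5) = 1/6
Renewal equation for m(n) = E[N_n]: condition on τ_1 = k (if k <= n, one arrival plus a fresh copy on the remaining n−k steps): m(n) = F(n) + Σ_{k<=n} f(k)·m(n−k), where F(n) = P(τ <= n) and m(0) = 0
m(1) = F(1) = 1/3
m(2) = F(2) + f(1)·m(1) = 1/3 + 1/3·1/3 = 4/9
m(3) = F(3) + f(1)·m(2) = 5/6 + 1/3·4/9 = 53/54
m(4) = F(4) + f(1)·m(3) + f(3)·m(1) = 5/6 + 1/3·53/54 + 1/2·1/3 = 215/162
E[N_4] = m(4) = 215/162

215/162


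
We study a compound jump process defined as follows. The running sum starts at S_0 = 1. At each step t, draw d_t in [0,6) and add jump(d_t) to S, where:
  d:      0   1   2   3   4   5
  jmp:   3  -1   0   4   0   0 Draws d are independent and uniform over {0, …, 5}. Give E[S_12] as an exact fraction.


13

Outcome values over d=0..5: [3, -1, 0, 4, 0, 0]
Σy = 6, Σy² = 26, M = 6
μ = 6/6 = 1,  σ² = 26/6 − (1)² = 10/3
E[S_12] = 1 + 12·(1) = 13


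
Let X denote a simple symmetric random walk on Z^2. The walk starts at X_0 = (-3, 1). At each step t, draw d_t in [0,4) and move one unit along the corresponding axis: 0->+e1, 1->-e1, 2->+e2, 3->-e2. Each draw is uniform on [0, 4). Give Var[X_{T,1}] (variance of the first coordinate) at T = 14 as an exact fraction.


Outcome values over d=0..3: [1, -1, 0, 0]
Σy = 0, Σy² = 2, M = 4
μ = 0/4 = 0,  σ² = 2/4 − (0)² = 1/2
Independent increments: Var[X_14] = 14·σ² = 14·(1/2) = 7

7


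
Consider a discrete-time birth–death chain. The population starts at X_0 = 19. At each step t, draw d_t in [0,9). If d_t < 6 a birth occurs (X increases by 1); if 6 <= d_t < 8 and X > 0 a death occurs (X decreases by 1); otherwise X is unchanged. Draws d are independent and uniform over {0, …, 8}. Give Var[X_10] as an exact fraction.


X can drop by at most 1 per step and X_0 = 19 > T = 10, so X_t >= 19 − t >= 9 > 0 for every t <= 10: the floor at 0 (the 'and X > 0' condition) never binds. Hence X_10 = X_0 + Σ_{t<10} Y_t with i.i.d. increments Y_t = y(d_t) ∈ {+1, −1, 0}.
Outcome values over d=0..8: [1, 1, 1, 1, 1, 1, -1, -1, 0]
Σy = 4, Σy² = 8, M = 9
μ = 4/9 = 4/9,  σ² = 8/9 − (4/9)² = 56/81
Independent increments: Var[X_10] = 10·σ² = 10·(56/81) = 560/81

560/81


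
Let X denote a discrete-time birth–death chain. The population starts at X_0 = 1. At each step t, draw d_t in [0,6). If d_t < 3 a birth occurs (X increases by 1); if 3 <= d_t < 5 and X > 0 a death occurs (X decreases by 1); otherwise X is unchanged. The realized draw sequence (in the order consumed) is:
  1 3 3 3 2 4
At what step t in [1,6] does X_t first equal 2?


1

t=0: X=1, d=1 → birth, X_1=2
t=1: X=2, d=3 → death, X_2=1
t=2: X=1, d=3 → death, X_3=0
t=3: X=0, d=3 → hold, X_4=0
t=4: X=0, d=2 → birth, X_5=1
t=5: X=1, d=4 → death, X_6=0


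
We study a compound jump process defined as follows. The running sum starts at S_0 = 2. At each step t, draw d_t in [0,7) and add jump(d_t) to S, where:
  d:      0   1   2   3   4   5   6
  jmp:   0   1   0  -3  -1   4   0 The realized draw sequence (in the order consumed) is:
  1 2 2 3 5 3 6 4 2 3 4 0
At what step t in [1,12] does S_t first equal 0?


t=0: S=2, d=1, jump=1, S_1=3
t=1: S=3, d=2, jump=0, S_2=3
t=2: S=3, d=2, jump=0, S_3=3
t=3: S=3, d=3, jump=-3, S_4=0
t=4: S=0, d=5, jump=4, S_5=4
t=5: S=4, d=3, jump=-3, S_6=1
t=6: S=1, d=6, jump=0, S_7=1
t=7: S=1, d=4, jump=-1, S_8=0
t=8: S=0, d=2, jump=0, S_9=0
t=9: S=0, d=3, jump=-3, S_10=-3
t=10: S=-3, d=4, jump=-1, S_11=-4
t=11: S=-4, d=0, jump=0, S_12=-4

4


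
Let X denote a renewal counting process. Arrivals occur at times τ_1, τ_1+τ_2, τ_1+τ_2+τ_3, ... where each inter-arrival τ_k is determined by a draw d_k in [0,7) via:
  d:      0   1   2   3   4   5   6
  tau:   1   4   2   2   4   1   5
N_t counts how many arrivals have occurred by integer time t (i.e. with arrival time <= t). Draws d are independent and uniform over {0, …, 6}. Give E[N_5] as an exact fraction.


Inter-arrival values over d=0..6: [1, 4, 2, 2, 4, 1, 5]
Each d has probability 1/7, so the pmf of τ is: f(1) = 2/7, f(2) = 2/7, f(4) = 2/7, f(5) = 1/7
Renewal equation for m(n) = E[N_n]: condition on τ_1 = k (if k <= n, one arrival plus a fresh copy on the remaining n−k steps): m(n) = F(n) + Σ_{k<=n} f(k)·m(n−k), where F(n) = P(τ <= n) and m(0) = 0
m(1) = F(1) = 2/7
m(2) = F(2) + f(1)·m(1) = 4/7 + 2/7·2/7 = 32/49
m(3) = F(3) + f(1)·m(2) + f(2)·m(1) = 4/7 + 2/7·32/49 + 2/7·2/7 = 288/343
m(4) = F(4) + f(1)·m(3) + f(2)·m(2) = 6/7 + 2/7·288/343 + 2/7·32/49 = 3082/2401
m(5) = F(5) + f(1)·m(4) + f(2)·m(3) + f(4)·m(1) = 1 + 2/7·3082/2401 + 2/7·288/343 + 2/7·2/7 = 28375/16807
E[N_5] = m(5) = 28375/16807

28375/16807


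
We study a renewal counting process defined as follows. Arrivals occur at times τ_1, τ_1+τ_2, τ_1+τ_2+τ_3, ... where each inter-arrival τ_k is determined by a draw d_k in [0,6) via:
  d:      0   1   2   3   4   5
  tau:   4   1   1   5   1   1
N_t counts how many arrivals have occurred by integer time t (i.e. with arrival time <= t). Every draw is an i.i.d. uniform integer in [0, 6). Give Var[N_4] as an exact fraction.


49661/26244

Inter-arrival values over d=0..5: [4, 1, 1, 5, 1, 1]
Each d has probability 1/6, so the pmf of τ is: f(1) = 2/3, f(4) = 1/6, f(5) = 1/6
Let p_n(j) = P(N_n = j), with p_0 = [1]. Condition on τ_1: p_n(0) = P(τ > n), and for j >= 1, p_n(j) = Σ_{k<=n} f(k)·p_{n−k}(j−1)
p_1 = [1/3, 2/3]  (j = 0..1)
p_2 = [1/3, 2/9, 4/9]  (j = 0..2)
p_3 = [1/3, 2/9, 4/27, 8/27]  (j = 0..3)
p_4 = [1/6, 7/18, 4/27, 8/81, 16/81]  (j = 0..4)
E[N_4] = Σ j·p_4(j) = 287/162;  E[N_4²] = Σ j²·p_4(j) = 815/162
Var[N_4] = 815/162 − (287/162)² = 49661/26244


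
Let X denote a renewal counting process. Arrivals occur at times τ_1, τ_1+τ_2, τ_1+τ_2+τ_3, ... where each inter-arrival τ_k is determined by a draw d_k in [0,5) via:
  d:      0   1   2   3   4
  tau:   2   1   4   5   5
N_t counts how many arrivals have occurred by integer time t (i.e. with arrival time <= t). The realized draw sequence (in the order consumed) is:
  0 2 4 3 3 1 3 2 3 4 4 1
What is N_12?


draw d_1=0: τ_1=2, arrival time A_1=2
draw d_2=2: τ_2=4, arrival time A_2=6
draw d_3=4: τ_3=5, arrival time A_3=11
draw d_4=3: τ_4=5, arrival time A_4=16
draw d_5=3: τ_5=5, arrival time A_5=21
draw d_6=1: τ_6=1, arrival time A_6=22
draw d_7=3: τ_7=5, arrival time A_7=27
draw d_8=2: τ_8=4, arrival time A_8=31
draw d_9=3: τ_9=5, arrival time A_9=36
draw d_10=4: τ_10=5, arrival time A_10=41
draw d_11=4: τ_11=5, arrival time A_11=46
draw d_12=1: τ_12=1, arrival time A_12=47
N_t over t=0..12: 0:0 1:0 2:1 3:1 4:1 5:1 6:2 7:2 8:2 9:2 10:2 11:3 12:3

3


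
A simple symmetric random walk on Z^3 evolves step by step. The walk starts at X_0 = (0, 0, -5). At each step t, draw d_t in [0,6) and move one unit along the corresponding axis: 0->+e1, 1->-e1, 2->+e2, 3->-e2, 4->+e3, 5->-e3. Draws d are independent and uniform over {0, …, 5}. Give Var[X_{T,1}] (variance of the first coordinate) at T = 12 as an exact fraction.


4

Outcome values over d=0..5: [1, -1, 0, 0, 0, 0]
Σy = 0, Σy² = 2, M = 6
μ = 0/6 = 0,  σ² = 2/6 − (0)² = 1/3
Independent increments: Var[X_12] = 12·σ² = 12·(1/3) = 4


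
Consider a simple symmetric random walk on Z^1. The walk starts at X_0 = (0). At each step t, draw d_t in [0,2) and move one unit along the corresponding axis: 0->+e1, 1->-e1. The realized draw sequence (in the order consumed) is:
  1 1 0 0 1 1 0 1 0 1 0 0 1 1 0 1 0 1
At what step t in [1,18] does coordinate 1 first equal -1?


1

t=0: X=(0), d=1 → -e1, X_1=(-1)
t=1: X=(-1), d=1 → -e1, X_2=(-2)
t=2: X=(-2), d=0 → +e1, X_3=(-1)
t=3: X=(-1), d=0 → +e1, X_4=(0)
t=4: X=(0), d=1 → -e1, X_5=(-1)
t=5: X=(-1), d=1 → -e1, X_6=(-2)
t=6: X=(-2), d=0 → +e1, X_7=(-1)
t=7: X=(-1), d=1 → -e1, X_8=(-2)
t=8: X=(-2), d=0 → +e1, X_9=(-1)
t=9: X=(-1), d=1 → -e1, X_10=(-2)
t=10: X=(-2), d=0 → +e1, X_11=(-1)
t=11: X=(-1), d=0 → +e1, X_12=(0)
t=12: X=(0), d=1 → -e1, X_13=(-1)
t=13: X=(-1), d=1 → -e1, X_14=(-2)
t=14: X=(-2), d=0 → +e1, X_15=(-1)
t=15: X=(-1), d=1 → -e1, X_16=(-2)
t=16: X=(-2), d=0 → +e1, X_17=(-1)
t=17: X=(-1), d=1 → -e1, X_18=(-2)
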